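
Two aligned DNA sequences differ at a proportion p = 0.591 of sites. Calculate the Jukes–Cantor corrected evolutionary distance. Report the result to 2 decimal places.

1.16

d = −(3/4) ln(1 − 4p/3) = −0.75 ln(1 − 0.788) = −0.75 ln(0.212)
  = −0.75 × (-1.551169) = 1.163377 substitutions/site.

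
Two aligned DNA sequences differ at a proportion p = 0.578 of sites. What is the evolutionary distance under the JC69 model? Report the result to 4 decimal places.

1.1044

d = −(3/4) ln(1 − 4p/3) = −0.75 ln(1 − 0.770667) = −0.75 ln(0.229333)
  = −0.75 × (-1.472580) = 1.104435 substitutions/site.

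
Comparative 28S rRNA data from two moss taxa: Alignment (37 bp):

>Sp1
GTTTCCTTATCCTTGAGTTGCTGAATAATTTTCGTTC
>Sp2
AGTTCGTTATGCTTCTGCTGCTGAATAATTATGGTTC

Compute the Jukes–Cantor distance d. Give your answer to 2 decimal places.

0.29

The sequences differ at 9 of 37 sites (1, 2, 6, 11, 15, 16, 18, 31, 33), so p = 9/37 ≈ 0.243243.
d = −(3/4) ln(1 − 4p/3) = −0.75 ln(1 − 0.324324) = −0.75 ln(0.675676)
  = −0.75 × (-0.392042) = 0.294032 substitutions/site.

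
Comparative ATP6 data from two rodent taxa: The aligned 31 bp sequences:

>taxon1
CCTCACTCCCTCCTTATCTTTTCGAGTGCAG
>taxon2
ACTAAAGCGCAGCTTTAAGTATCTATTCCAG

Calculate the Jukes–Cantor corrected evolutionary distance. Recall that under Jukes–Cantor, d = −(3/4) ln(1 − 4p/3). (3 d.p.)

0.777

The sequences differ at 15 of 31 sites, so p = 15/31 ≈ 0.483871.
d = −(3/4) ln(1 − 4p/3) = −0.75 ln(1 − 0.645161) = −0.75 ln(0.354839)
  = −0.75 × (-1.036091) = 0.777068 substitutions/site.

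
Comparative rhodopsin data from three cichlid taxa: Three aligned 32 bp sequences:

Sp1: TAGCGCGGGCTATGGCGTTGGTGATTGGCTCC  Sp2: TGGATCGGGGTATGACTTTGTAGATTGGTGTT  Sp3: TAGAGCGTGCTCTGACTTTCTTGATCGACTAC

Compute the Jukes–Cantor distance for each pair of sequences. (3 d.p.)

Sp1–Sp2: 12/32 sites differ → p = 0.375, d = −0.75 ln(1 − 0.5) = 0.519860 ≈ 0.520.
Sp1–Sp3: 10/32 sites differ → p = 0.3125, d = −0.75 ln(1 − 0.416667) = 0.404248 ≈ 0.404.
Sp2–Sp3: 13/32 sites differ → p = 0.40625, d = −0.75 ln(1 − 0.541667) = 0.585119 ≈ 0.585.

d(Sp1,Sp2) = 0.520, d(Sp1,Sp3) = 0.404, d(Sp2,Sp3) = 0.585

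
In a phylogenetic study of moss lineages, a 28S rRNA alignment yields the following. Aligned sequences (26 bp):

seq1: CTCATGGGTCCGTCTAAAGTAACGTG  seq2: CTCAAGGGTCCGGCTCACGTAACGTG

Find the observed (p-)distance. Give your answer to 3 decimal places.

The sequences differ at 4 of 26 positions (sites 5, 13, 16, 18).
p = 4/26 = 0.153846… ≈ 0.154 (to 3 d.p.).

0.154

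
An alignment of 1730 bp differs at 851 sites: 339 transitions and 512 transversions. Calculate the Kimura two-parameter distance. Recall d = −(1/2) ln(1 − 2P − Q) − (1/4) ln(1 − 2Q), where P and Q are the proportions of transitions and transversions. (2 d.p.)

0.81

P = 339/1730 ≈ 0.195954 and Q = 512/1730 ≈ 0.295954.
Under the Kimura two-parameter model, d = −½ ln(1 − 2P − Q) − ¼ ln(1 − 2Q).
1 − 2P − Q = 0.312138, giving −½ ln(0.312138) = 0.582155.
1 − 2Q = 0.408092, giving −¼ ln(0.408092) = 0.224066.
d = 0.582155 + 0.224066 = 0.806221.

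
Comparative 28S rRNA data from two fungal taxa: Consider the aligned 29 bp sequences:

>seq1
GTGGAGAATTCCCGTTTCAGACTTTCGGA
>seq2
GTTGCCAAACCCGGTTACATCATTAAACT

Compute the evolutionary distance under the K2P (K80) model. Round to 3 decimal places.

1.008

Of 29 sites, 2 differences are transitions and 13 are transversions, so P = 2/29 ≈ 0.068966 and Q = 13/29 ≈ 0.448276.
Under the Kimura two-parameter model, d = −½ ln(1 − 2P − Q) − ¼ ln(1 − 2Q).
1 − 2P − Q = 0.413792, giving −½ ln(0.413792) = 0.441196.
1 − 2Q = 0.103448, giving −¼ ln(0.103448) = 0.567172.
d = 0.441196 + 0.567172 = 1.008368.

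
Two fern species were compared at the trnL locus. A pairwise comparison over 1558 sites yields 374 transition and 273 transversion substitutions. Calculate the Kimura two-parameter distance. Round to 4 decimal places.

0.6404

P = 374/1558 ≈ 0.240051 and Q = 273/1558 ≈ 0.175225.
Under the Kimura two-parameter model, d = −½ ln(1 − 2P − Q) − ¼ ln(1 − 2Q).
1 − 2P − Q = 0.344673, giving −½ ln(0.344673) = 0.532580.
1 − 2Q = 0.64955, giving −¼ ln(0.64955) = 0.107869.
d = 0.532580 + 0.107869 = 0.640449.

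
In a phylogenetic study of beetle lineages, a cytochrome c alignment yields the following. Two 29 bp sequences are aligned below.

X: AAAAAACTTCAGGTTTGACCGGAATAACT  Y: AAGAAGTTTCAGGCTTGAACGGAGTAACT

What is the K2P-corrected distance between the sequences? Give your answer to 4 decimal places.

0.2563

Of 29 sites, 5 differences are transitions and 1 are transversions, so P = 5/29 ≈ 0.172414 and Q = 1/29 ≈ 0.034483.
Under the Kimura two-parameter model, d = −½ ln(1 − 2P − Q) − ¼ ln(1 − 2Q).
1 − 2P − Q = 0.620689, giving −½ ln(0.620689) = 0.238463.
1 − 2Q = 0.931034, giving −¼ ln(0.931034) = 0.017865.
d = 0.238463 + 0.017865 = 0.256328.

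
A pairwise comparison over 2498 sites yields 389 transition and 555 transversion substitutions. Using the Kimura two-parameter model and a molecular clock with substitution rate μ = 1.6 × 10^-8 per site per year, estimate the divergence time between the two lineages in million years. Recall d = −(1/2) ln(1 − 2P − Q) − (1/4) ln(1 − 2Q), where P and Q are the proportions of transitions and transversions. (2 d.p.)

P = 389/2498 ≈ 0.155725 and Q = 555/2498 ≈ 0.222178.
Under the Kimura two-parameter model, d = −½ ln(1 − 2P − Q) − ¼ ln(1 − 2Q).
1 − 2P − Q = 0.466372, giving −½ ln(0.466372) = 0.381386.
1 − 2Q = 0.555644, giving −¼ ln(0.555644) = 0.146907.
d = 0.381386 + 0.146907 = 0.528293.
Under a molecular clock d = 2μt, so t = d/(2μ) = 0.528293 / (2 × 1.6 × 10^-8) = 16.51 million years.

16.51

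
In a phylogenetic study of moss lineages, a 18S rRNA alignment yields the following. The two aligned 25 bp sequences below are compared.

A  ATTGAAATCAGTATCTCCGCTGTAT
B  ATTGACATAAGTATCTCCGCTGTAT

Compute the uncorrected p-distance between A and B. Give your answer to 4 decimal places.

The sequences differ at 2 of 25 positions (sites 6, 9).
p = 2/25 = 0.0800.

0.0800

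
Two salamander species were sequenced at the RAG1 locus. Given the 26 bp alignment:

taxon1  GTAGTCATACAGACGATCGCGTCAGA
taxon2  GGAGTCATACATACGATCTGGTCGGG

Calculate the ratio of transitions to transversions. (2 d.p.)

Transitions are A↔G and C↔T; transversions are all other mismatches.
Transitions: 2. Transversions: 4.
R = 2/4 = 0.50.

0.50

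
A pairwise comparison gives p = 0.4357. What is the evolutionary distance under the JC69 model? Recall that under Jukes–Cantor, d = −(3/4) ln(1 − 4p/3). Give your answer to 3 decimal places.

d = −(3/4) ln(1 − 4p/3) = −0.75 ln(1 − 0.580933) = −0.75 ln(0.419067)
  = −0.75 × (-0.869724) = 0.652293 substitutions/site.

0.652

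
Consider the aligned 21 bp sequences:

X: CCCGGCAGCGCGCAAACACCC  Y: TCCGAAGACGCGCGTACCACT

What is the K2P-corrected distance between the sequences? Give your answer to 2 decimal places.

0.84

Of 21 sites, 6 differences are transitions and 4 are transversions, so P = 6/21 ≈ 0.285714 and Q = 4/21 ≈ 0.190476.
Under the Kimura two-parameter model, d = −½ ln(1 − 2P − Q) − ¼ ln(1 − 2Q).
1 − 2P − Q = 0.238096, giving −½ ln(0.238096) = 0.717541.
1 − 2Q = 0.619048, giving −¼ ln(0.619048) = 0.119893.
d = 0.717541 + 0.119893 = 0.837434.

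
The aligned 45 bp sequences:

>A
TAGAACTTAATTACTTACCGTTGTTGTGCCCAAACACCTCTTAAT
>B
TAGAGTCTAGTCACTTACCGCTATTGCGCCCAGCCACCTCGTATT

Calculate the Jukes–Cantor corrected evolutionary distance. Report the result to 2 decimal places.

The sequences differ at 12 of 45 sites, so p = 12/45 ≈ 0.266667.
d = −(3/4) ln(1 − 4p/3) = −0.75 ln(1 − 0.355556) = −0.75 ln(0.644444)
  = −0.75 × (-0.439367) = 0.329525 substitutions/site.

0.33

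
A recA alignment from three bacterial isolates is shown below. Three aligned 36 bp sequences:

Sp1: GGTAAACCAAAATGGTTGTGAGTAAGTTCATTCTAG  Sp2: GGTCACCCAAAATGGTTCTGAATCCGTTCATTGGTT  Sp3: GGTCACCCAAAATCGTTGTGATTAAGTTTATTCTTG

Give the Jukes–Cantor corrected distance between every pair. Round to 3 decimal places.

Sp1–Sp2: 10/36 sites differ → p ≈ 0.277778, d = −0.75 ln(1 − 0.370371) = 0.346968 ≈ 0.347.
Sp1–Sp3: 6/36 sites differ → p ≈ 0.166667, d = −0.75 ln(1 − 0.222223) = 0.188487 ≈ 0.188.
Sp2–Sp3: 9/36 sites differ → p = 0.25, d = −0.75 ln(1 − 0.333333) = 0.304098 ≈ 0.304.

d(Sp1,Sp2) = 0.347, d(Sp1,Sp3) = 0.188, d(Sp2,Sp3) = 0.304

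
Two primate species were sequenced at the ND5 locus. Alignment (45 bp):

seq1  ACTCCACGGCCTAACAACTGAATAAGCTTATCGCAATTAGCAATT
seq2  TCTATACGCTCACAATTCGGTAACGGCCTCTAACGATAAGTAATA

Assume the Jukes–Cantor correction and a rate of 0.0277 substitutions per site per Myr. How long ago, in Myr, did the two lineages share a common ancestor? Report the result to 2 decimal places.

15.49

The sequences differ at 23 of 45 sites, so p = 23/45 ≈ 0.511111.
d = −(3/4) ln(1 − 4p/3) = −0.75 ln(1 − 0.681481) = −0.75 ln(0.318519)
  = −0.75 × (-1.144073) = 0.858055 substitutions/site.
Under a molecular clock d = 2μt, so t = d/(2μ) = 0.858055 / (2 × 0.0277) = 15.49 Myr.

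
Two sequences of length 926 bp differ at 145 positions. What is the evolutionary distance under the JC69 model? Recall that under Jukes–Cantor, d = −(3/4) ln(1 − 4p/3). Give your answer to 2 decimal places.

p = 145/926 ≈ 0.156587.
d = −(3/4) ln(1 − 4p/3) = −0.75 ln(1 − 0.208783) = −0.75 ln(0.791217)
  = −0.75 × (-0.234183) = 0.175637 substitutions/site.

0.18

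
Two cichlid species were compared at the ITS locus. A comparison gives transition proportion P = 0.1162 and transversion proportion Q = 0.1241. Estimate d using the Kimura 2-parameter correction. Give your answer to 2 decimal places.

Under the Kimura two-parameter model, d = −½ ln(1 − 2P − Q) − ¼ ln(1 − 2Q).
1 − 2P − Q = 0.6435, giving −½ ln(0.6435) = 0.220417.
1 − 2Q = 0.7518, giving −¼ ln(0.7518) = 0.071321.
d = 0.220417 + 0.071321 = 0.291738.

0.29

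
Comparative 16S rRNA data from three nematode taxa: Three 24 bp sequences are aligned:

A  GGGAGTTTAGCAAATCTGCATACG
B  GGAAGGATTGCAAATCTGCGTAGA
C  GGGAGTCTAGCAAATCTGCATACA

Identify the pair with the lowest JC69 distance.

A and C

A–B: 7/24 differ, p = 0.292, d = 0.369.
A–C: 2/24 differ, p = 0.083, d = 0.088.
B–C: 6/24 differ, p = 0.250, d = 0.304.
The smallest distance is between A and C.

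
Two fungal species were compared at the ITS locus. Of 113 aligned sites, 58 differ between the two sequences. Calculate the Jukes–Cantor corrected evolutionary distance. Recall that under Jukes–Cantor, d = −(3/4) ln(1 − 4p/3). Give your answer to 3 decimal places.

0.865

p = 58/113 ≈ 0.513274.
d = −(3/4) ln(1 − 4p/3) = −0.75 ln(1 − 0.684365) = −0.75 ln(0.315635)
  = −0.75 × (-1.153169) = 0.864877 substitutions/site.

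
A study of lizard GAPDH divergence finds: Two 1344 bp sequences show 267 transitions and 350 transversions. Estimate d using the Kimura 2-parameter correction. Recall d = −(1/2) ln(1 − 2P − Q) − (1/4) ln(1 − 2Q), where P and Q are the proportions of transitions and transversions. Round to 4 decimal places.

P = 267/1344 ≈ 0.198661 and Q = 350/1344 ≈ 0.260417.
Under the Kimura two-parameter model, d = −½ ln(1 − 2P − Q) − ¼ ln(1 − 2Q).
1 − 2P − Q = 0.342261, giving −½ ln(0.342261) = 0.536091.
1 − 2Q = 0.479166, giving −¼ ln(0.479166) = 0.183927.
d = 0.536091 + 0.183927 = 0.720018.

0.7200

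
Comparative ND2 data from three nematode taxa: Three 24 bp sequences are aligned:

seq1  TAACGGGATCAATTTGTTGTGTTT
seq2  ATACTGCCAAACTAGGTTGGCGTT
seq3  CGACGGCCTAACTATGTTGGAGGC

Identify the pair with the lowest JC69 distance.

seq1–seq2: 13/24 differ, p = 0.542, d = 0.961.
seq1–seq3: 12/24 differ, p = 0.500, d = 0.824.
seq2–seq3: 8/24 differ, p = 0.333, d = 0.441.
The smallest distance is between seq2 and seq3.

seq2 and seq3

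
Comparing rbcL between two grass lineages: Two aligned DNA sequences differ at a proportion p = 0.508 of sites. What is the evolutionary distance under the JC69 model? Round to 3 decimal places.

0.848

d = −(3/4) ln(1 − 4p/3) = −0.75 ln(1 − 0.677333) = −0.75 ln(0.322667)
  = −0.75 × (-1.131134) = 0.848351 substitutions/site.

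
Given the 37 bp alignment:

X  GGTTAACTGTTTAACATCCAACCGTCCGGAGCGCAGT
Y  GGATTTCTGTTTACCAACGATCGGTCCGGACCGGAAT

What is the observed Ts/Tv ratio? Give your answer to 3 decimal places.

Transitions are A↔G and C↔T; transversions are all other mismatches.
Transitions: 1. Transversions: 10.
R = 1/10 = 0.100.

0.100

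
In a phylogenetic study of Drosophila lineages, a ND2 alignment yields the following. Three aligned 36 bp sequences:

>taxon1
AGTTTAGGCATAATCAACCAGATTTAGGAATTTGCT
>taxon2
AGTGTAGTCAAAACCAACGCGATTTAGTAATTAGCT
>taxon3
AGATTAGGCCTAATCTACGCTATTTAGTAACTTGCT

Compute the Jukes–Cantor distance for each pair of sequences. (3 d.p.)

d(taxon1,taxon2) = 0.264, d(taxon1,taxon3) = 0.264, d(taxon2,taxon3) = 0.347

taxon1–taxon2: 8/36 sites differ → p ≈ 0.222222, d = −0.75 ln(1 − 0.296296) = 0.263548 ≈ 0.264.
taxon1–taxon3: 8/36 sites differ → p ≈ 0.222222, d = −0.75 ln(1 − 0.296296) = 0.263548 ≈ 0.264.
taxon2–taxon3: 10/36 sites differ → p ≈ 0.277778, d = −0.75 ln(1 − 0.370371) = 0.346968 ≈ 0.347.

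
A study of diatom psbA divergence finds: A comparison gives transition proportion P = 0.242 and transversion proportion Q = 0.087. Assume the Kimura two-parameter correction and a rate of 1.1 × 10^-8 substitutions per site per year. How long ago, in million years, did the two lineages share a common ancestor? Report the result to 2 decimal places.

21.41

Under the Kimura two-parameter model, d = −½ ln(1 − 2P − Q) − ¼ ln(1 − 2Q).
1 − 2P − Q = 0.429, giving −½ ln(0.429) = 0.423149.
1 − 2Q = 0.826, giving −¼ ln(0.826) = 0.047790.
d = 0.423149 + 0.047790 = 0.470939.
Under a molecular clock d = 2μt, so t = d/(2μ) = 0.470939 / (2 × 1.1 × 10^-8) = 21.41 million years.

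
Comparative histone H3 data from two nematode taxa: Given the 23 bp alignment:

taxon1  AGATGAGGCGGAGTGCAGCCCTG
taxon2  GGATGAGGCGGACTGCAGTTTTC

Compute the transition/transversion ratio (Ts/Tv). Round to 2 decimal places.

Transitions are A↔G and C↔T; transversions are all other mismatches.
Transitions: 4. Transversions: 2.
R = 4/2 = 2.00.

2.00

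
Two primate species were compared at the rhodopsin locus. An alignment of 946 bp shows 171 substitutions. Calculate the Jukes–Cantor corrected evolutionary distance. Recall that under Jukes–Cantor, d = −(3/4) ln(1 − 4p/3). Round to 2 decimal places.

0.21

p = 171/946 ≈ 0.180761.
d = −(3/4) ln(1 − 4p/3) = −0.75 ln(1 − 0.241015) = −0.75 ln(0.758985)
  = −0.75 × (-0.275773) = 0.206830 substitutions/site.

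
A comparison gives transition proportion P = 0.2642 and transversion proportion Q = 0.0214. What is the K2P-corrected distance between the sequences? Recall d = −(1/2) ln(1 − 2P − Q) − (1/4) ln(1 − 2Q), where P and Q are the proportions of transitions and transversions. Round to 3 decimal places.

Under the Kimura two-parameter model, d = −½ ln(1 − 2P − Q) − ¼ ln(1 − 2Q).
1 − 2P − Q = 0.4502, giving −½ ln(0.4502) = 0.399032.
1 − 2Q = 0.9572, giving −¼ ln(0.9572) = 0.010936.
d = 0.399032 + 0.010936 = 0.409968.

0.410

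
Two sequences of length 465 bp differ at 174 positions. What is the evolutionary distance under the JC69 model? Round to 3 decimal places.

0.518

p = 174/465 ≈ 0.374194.
d = −(3/4) ln(1 − 4p/3) = −0.75 ln(1 − 0.498925) = −0.75 ln(0.501075)
  = −0.75 × (-0.690999) = 0.518249 substitutions/site.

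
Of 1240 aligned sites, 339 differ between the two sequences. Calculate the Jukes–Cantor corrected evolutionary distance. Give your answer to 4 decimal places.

0.3400

p = 339/1240 ≈ 0.273387.
d = −(3/4) ln(1 − 4p/3) = −0.75 ln(1 − 0.364516) = −0.75 ln(0.635484)
  = −0.75 × (-0.453368) = 0.340026 substitutions/site.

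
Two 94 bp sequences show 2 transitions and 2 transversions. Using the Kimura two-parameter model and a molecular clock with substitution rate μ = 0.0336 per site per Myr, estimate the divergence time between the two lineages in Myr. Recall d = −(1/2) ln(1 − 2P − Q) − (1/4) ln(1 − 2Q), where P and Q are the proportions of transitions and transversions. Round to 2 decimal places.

0.65

P = 2/94 ≈ 0.021277 and Q = 2/94 ≈ 0.021277.
Under the Kimura two-parameter model, d = −½ ln(1 − 2P − Q) − ¼ ln(1 − 2Q).
1 − 2P − Q = 0.936169, giving −½ ln(0.936169) = 0.032980.
1 − 2Q = 0.957446, giving −¼ ln(0.957446) = 0.010871.
d = 0.032980 + 0.010871 = 0.043851.
Under a molecular clock d = 2μt, so t = d/(2μ) = 0.043851 / (2 × 0.0336) = 0.65 Myr.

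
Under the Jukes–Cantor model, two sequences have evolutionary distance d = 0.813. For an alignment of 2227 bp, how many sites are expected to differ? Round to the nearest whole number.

1105

Invert JC69: p = (3/4)(1 − e^(−4d/3)) = 0.75 × (1 − e^(-1.084)) = 0.75 × (1 − 0.338240) = 0.496320.
Expected differing sites = pL ≈ 0.496320 × 2227 = 1105.30464 ≈ 1105.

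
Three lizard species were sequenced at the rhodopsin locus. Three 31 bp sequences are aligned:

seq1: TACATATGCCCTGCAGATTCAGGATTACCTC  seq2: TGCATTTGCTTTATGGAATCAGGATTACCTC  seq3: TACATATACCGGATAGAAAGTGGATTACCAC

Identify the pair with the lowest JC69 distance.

seq1 and seq2

seq1–seq2: 8/31 differ, p = 0.258, d = 0.316.
seq1–seq3: 10/31 differ, p = 0.323, d = 0.422.
seq2–seq3: 11/31 differ, p = 0.355, d = 0.481.
The smallest distance is between seq1 and seq2.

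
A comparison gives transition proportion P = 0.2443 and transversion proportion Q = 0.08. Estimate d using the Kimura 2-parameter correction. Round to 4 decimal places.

0.4639

Under the Kimura two-parameter model, d = −½ ln(1 − 2P − Q) − ¼ ln(1 − 2Q).
1 − 2P − Q = 0.4314, giving −½ ln(0.4314) = 0.420360.
1 − 2Q = 0.84, giving −¼ ln(0.84) = 0.043588.
d = 0.420360 + 0.043588 = 0.463948.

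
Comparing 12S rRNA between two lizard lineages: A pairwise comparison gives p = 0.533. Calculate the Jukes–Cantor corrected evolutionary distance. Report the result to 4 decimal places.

0.9301

d = −(3/4) ln(1 − 4p/3) = −0.75 ln(1 − 0.710667) = −0.75 ln(0.289333)
  = −0.75 × (-1.240177) = 0.930133 substitutions/site.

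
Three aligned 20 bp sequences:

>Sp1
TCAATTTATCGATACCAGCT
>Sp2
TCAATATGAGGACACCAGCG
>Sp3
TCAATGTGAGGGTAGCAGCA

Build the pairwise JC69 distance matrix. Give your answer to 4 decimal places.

d(Sp1,Sp2) = 0.3831, d(Sp1,Sp3) = 0.4715, d(Sp2,Sp3) = 0.3041

Sp1–Sp2: 6/20 sites differ → p = 0.3, d = −0.75 ln(1 − 0.4) = 0.383119 ≈ 0.3831.
Sp1–Sp3: 7/20 sites differ → p = 0.35, d = −0.75 ln(1 − 0.466667) = 0.471457 ≈ 0.4715.
Sp2–Sp3: 5/20 sites differ → p = 0.25, d = −0.75 ln(1 − 0.333333) = 0.304098 ≈ 0.3041.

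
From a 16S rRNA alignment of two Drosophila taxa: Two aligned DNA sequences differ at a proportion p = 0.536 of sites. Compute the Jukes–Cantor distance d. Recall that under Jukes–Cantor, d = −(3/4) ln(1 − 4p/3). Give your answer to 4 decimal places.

0.9406

d = −(3/4) ln(1 − 4p/3) = −0.75 ln(1 − 0.714667) = −0.75 ln(0.285333)
  = −0.75 × (-1.254098) = 0.940574 substitutions/site.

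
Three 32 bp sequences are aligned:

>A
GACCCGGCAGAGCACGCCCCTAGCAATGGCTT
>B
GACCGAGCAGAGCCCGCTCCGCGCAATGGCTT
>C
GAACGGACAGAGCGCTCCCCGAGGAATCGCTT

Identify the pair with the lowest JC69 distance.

A and B

A–B: 6/32 differ, p = 0.188, d = 0.216.
A–C: 8/32 differ, p = 0.250, d = 0.304.
B–C: 9/32 differ, p = 0.281, d = 0.353.
The smallest distance is between A and B.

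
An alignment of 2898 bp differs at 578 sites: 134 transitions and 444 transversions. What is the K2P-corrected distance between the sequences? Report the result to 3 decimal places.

P = 134/2898 ≈ 0.046239 and Q = 444/2898 ≈ 0.153209.
Under the Kimura two-parameter model, d = −½ ln(1 − 2P − Q) − ¼ ln(1 − 2Q).
1 − 2P − Q = 0.754313, giving −½ ln(0.754313) = 0.140974.
1 − 2Q = 0.693582, giving −¼ ln(0.693582) = 0.091471.
d = 0.140974 + 0.091471 = 0.232445.

0.232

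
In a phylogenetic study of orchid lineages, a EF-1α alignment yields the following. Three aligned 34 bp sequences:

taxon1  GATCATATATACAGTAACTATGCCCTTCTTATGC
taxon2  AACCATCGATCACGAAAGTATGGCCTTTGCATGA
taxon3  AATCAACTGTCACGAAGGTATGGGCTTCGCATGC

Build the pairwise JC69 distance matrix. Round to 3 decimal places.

taxon1–taxon2: 14/34 sites differ → p ≈ 0.411765, d = −0.75 ln(1 − 0.54902) = 0.597249 ≈ 0.597.
taxon1–taxon3: 14/34 sites differ → p ≈ 0.411765, d = −0.75 ln(1 − 0.54902) = 0.597249 ≈ 0.597.
taxon2–taxon3: 8/34 sites differ → p ≈ 0.235294, d = −0.75 ln(1 − 0.313725) = 0.282358 ≈ 0.282.

d(taxon1,taxon2) = 0.597, d(taxon1,taxon3) = 0.597, d(taxon2,taxon3) = 0.282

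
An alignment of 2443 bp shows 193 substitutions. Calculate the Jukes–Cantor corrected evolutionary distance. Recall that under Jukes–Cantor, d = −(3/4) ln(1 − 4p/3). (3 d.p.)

p = 193/2443 ≈ 0.079001.
d = −(3/4) ln(1 − 4p/3) = −0.75 ln(1 − 0.105335) = −0.75 ln(0.894665)
  = −0.75 × (-0.111306) = 0.083480 substitutions/site.

0.083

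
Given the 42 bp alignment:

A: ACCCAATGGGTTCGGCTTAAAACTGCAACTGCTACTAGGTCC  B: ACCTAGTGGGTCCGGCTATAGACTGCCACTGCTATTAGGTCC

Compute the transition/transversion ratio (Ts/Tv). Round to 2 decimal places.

1.67

Transitions are A↔G and C↔T; transversions are all other mismatches.
Transitions: 5. Transversions: 3.
R = 5/3 = 1.666666… ≈ 1.67 (to 2 d.p.).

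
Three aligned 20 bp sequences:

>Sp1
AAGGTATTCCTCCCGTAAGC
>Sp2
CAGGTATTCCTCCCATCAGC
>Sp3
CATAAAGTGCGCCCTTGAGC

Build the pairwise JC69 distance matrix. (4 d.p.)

d(Sp1,Sp2) = 0.1674, d(Sp1,Sp3) = 0.6872, d(Sp2,Sp3) = 0.5716

Sp1–Sp2: 3/20 sites differ → p = 0.15, d = −0.75 ln(1 − 0.2) = 0.167358 ≈ 0.1674.
Sp1–Sp3: 9/20 sites differ → p = 0.45, d = −0.75 ln(1 − 0.6) = 0.687218 ≈ 0.6872.
Sp2–Sp3: 8/20 sites differ → p = 0.4, d = −0.75 ln(1 − 0.533333) = 0.571605 ≈ 0.5716.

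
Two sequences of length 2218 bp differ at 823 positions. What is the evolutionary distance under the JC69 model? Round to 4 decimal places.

0.5120

p = 823/2218 ≈ 0.371055.
d = −(3/4) ln(1 − 4p/3) = −0.75 ln(1 − 0.49474) = −0.75 ln(0.50526)
  = −0.75 × (-0.682682) = 0.512012 substitutions/site.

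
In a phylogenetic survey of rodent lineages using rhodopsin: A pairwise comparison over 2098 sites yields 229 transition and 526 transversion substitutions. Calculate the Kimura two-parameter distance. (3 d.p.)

0.491

P = 229/2098 ≈ 0.109152 and Q = 526/2098 ≈ 0.250715.
Under the Kimura two-parameter model, d = −½ ln(1 − 2P − Q) − ¼ ln(1 − 2Q).
1 − 2P − Q = 0.530981, giving −½ ln(0.530981) = 0.316515.
1 − 2Q = 0.49857, giving −¼ ln(0.49857) = 0.174003.
d = 0.316515 + 0.174003 = 0.490518.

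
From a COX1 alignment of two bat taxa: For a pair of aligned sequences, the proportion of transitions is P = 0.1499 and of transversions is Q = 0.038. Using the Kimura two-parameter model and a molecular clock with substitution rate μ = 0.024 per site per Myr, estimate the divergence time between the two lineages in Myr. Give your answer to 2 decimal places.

Under the Kimura two-parameter model, d = −½ ln(1 − 2P − Q) − ¼ ln(1 − 2Q).
1 − 2P − Q = 0.6622, giving −½ ln(0.6622) = 0.206094.
1 − 2Q = 0.924, giving −¼ ln(0.924) = 0.019761.
d = 0.206094 + 0.019761 = 0.225855.
Under a molecular clock d = 2μt, so t = d/(2μ) = 0.225855 / (2 × 0.024) = 4.71 Myr.

4.71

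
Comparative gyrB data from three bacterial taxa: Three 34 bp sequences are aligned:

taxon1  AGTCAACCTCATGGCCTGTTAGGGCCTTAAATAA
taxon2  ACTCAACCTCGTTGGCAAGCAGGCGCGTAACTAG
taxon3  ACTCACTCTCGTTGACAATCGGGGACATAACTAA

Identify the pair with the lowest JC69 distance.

taxon1–taxon2: 13/34 differ, p = 0.382, d = 0.535.
taxon1–taxon3: 13/34 differ, p = 0.382, d = 0.535.
taxon2–taxon3: 9/34 differ, p = 0.265, d = 0.326.
The smallest distance is between taxon2 and taxon3.

taxon2 and taxon3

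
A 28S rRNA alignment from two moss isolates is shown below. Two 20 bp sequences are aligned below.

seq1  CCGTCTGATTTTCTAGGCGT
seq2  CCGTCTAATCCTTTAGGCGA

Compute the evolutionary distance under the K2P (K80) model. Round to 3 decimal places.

Of 20 sites, 4 differences are transitions and 1 are transversions, so P = 4/20 = 0.2 and Q = 1/20 = 0.05.
Under the Kimura two-parameter model, d = −½ ln(1 − 2P − Q) − ¼ ln(1 − 2Q).
1 − 2P − Q = 0.55, giving −½ ln(0.55) = 0.298919.
1 − 2Q = 0.9, giving −¼ ln(0.9) = 0.026340.
d = 0.298919 + 0.026340 = 0.325259.

0.325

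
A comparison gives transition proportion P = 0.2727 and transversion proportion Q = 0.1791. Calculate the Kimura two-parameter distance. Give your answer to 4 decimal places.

0.7555

Under the Kimura two-parameter model, d = −½ ln(1 − 2P − Q) − ¼ ln(1 − 2Q).
1 − 2P − Q = 0.2755, giving −½ ln(0.2755) = 0.644584.
1 − 2Q = 0.6418, giving −¼ ln(0.6418) = 0.110870.
d = 0.644584 + 0.110870 = 0.755454.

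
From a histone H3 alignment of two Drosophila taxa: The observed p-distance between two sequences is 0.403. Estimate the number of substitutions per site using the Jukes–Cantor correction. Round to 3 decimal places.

d = −(3/4) ln(1 − 4p/3) = −0.75 ln(1 − 0.537333) = −0.75 ln(0.462667)
  = −0.75 × (-0.770748) = 0.578061 substitutions/site.

0.578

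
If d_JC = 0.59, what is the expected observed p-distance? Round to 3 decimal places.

p = (3/4)(1 − e^(−4d/3)) = 0.75 × (1 − e^(-0.786667)) = 0.75 × (1 − 0.455360) = 0.408480.

0.408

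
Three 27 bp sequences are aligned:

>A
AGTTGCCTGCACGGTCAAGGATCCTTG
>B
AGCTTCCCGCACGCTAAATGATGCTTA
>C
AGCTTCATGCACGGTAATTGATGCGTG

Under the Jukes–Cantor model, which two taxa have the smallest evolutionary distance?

A–B: 8/27 differ, p = 0.296, d = 0.377.
A–C: 8/27 differ, p = 0.296, d = 0.377.
B–C: 6/27 differ, p = 0.222, d = 0.264.
The smallest distance is between B and C.

B and C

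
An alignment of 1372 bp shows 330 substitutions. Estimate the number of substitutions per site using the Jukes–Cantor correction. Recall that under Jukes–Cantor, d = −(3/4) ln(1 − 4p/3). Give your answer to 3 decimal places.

p = 330/1372 ≈ 0.240525.
d = −(3/4) ln(1 − 4p/3) = −0.75 ln(1 − 0.3207) = −0.75 ln(0.6793)
  = −0.75 × (-0.386692) = 0.290019 substitutions/site.

0.290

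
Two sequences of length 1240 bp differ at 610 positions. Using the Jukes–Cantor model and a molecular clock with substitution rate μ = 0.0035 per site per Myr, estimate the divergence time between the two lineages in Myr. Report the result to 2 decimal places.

p = 610/1240 ≈ 0.491935.
d = −(3/4) ln(1 − 4p/3) = −0.75 ln(1 − 0.655913) = −0.75 ln(0.344087)
  = −0.75 × (-1.066861) = 0.800146 substitutions/site.
Under a molecular clock d = 2μt, so t = d/(2μ) = 0.800146 / (2 × 0.0035) = 114.31 Myr.

114.31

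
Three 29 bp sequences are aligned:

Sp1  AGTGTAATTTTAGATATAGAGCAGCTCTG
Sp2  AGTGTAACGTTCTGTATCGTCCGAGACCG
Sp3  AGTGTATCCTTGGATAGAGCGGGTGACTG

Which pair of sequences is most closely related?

Sp1 and Sp3

Sp1–Sp2: 13/29 differ, p = 0.448, d = 0.683.
Sp1–Sp3: 11/29 differ, p = 0.379, d = 0.529.
Sp2–Sp3: 12/29 differ, p = 0.414, d = 0.602.
The smallest distance is between Sp1 and Sp3.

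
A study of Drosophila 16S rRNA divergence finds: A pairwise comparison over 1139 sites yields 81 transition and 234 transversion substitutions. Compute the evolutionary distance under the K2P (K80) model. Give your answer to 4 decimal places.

0.3459

P = 81/1139 ≈ 0.071115 and Q = 234/1139 ≈ 0.205443.
Under the Kimura two-parameter model, d = −½ ln(1 − 2P − Q) − ¼ ln(1 − 2Q).
1 − 2P − Q = 0.652327, giving −½ ln(0.652327) = 0.213605.
1 − 2Q = 0.589114, giving −¼ ln(0.589114) = 0.132284.
d = 0.213605 + 0.132284 = 0.345889.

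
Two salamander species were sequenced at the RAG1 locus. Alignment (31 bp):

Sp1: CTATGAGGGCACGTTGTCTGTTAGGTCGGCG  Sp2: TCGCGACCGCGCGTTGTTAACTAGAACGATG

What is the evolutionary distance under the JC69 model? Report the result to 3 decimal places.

The sequences differ at 15 of 31 sites, so p = 15/31 ≈ 0.483871.
d = −(3/4) ln(1 − 4p/3) = −0.75 ln(1 − 0.645161) = −0.75 ln(0.354839)
  = −0.75 × (-1.036091) = 0.777068 substitutions/site.

0.777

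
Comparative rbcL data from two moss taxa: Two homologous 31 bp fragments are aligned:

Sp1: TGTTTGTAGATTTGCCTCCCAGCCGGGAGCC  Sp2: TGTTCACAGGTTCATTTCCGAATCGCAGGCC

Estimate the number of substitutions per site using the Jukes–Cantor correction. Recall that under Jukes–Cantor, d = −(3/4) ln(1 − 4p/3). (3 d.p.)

The sequences differ at 14 of 31 sites, so p = 14/31 ≈ 0.451613.
d = −(3/4) ln(1 − 4p/3) = −0.75 ln(1 − 0.602151) = −0.75 ln(0.397849)
  = −0.75 × (-0.921683) = 0.691262 substitutions/site.

0.691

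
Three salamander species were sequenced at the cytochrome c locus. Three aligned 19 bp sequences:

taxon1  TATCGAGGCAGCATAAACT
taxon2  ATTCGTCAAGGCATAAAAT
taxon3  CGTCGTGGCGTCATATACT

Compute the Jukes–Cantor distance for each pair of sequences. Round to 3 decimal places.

taxon1–taxon2: 8/19 sites differ → p ≈ 0.421053, d = −0.75 ln(1 − 0.561404) = 0.618132 ≈ 0.618.
taxon1–taxon3: 6/19 sites differ → p ≈ 0.315789, d = −0.75 ln(1 − 0.421052) = 0.409907 ≈ 0.410.
taxon2–taxon3: 8/19 sites differ → p ≈ 0.421053, d = −0.75 ln(1 − 0.561404) = 0.618132 ≈ 0.618.

d(taxon1,taxon2) = 0.618, d(taxon1,taxon3) = 0.410, d(taxon2,taxon3) = 0.618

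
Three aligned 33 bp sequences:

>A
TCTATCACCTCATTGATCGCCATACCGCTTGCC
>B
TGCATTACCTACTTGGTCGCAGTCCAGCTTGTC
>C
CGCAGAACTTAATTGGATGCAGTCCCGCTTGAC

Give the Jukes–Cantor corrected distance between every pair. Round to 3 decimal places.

d(A,B) = 0.441, d(A,C) = 0.625, d(B,C) = 0.339

A–B: 11/33 sites differ → p ≈ 0.333333, d = −0.75 ln(1 − 0.444444) = 0.440839 ≈ 0.441.
A–C: 14/33 sites differ → p ≈ 0.424242, d = −0.75 ln(1 − 0.565656) = 0.625439 ≈ 0.625.
B–C: 9/33 sites differ → p ≈ 0.272727, d = −0.75 ln(1 − 0.363636) = 0.338988 ≈ 0.339.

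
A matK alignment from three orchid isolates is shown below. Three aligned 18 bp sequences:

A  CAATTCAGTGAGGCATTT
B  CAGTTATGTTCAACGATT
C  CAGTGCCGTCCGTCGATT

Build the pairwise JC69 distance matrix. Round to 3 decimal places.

A–B: 9/18 sites differ → p = 0.5, d = −0.75 ln(1 − 0.666667) = 0.823960 ≈ 0.824.
A–C: 8/18 sites differ → p ≈ 0.444444, d = −0.75 ln(1 − 0.592592) = 0.673455 ≈ 0.673.
B–C: 6/18 sites differ → p ≈ 0.333333, d = −0.75 ln(1 − 0.444444) = 0.440839 ≈ 0.441.

d(A,B) = 0.824, d(A,C) = 0.673, d(B,C) = 0.441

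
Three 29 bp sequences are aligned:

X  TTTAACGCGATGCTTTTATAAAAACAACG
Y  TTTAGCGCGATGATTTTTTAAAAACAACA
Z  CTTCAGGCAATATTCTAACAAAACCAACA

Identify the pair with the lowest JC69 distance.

X and Y

X–Y: 4/29 differ, p = 0.138, d = 0.152.
X–Z: 11/29 differ, p = 0.379, d = 0.529.
Y–Z: 12/29 differ, p = 0.414, d = 0.602.
The smallest distance is between X and Y.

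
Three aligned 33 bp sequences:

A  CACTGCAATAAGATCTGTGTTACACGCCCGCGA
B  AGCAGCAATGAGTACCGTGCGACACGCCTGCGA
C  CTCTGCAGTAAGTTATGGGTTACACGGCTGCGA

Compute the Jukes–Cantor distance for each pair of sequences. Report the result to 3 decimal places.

A–B: 10/33 sites differ → p ≈ 0.30303, d = −0.75 ln(1 − 0.40404) = 0.388186 ≈ 0.388.
A–C: 7/33 sites differ → p ≈ 0.212121, d = −0.75 ln(1 − 0.282828) = 0.249330 ≈ 0.249.
B–C: 12/33 sites differ → p ≈ 0.363636, d = −0.75 ln(1 − 0.484848) = 0.497470 ≈ 0.497.

d(A,B) = 0.388, d(A,C) = 0.249, d(B,C) = 0.497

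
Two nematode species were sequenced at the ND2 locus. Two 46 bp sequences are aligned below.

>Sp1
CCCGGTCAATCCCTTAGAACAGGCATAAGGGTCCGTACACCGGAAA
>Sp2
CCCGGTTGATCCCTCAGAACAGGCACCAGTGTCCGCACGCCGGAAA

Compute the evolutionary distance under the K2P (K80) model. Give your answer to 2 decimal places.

0.20

Of 46 sites, 6 differences are transitions and 2 are transversions, so P = 6/46 ≈ 0.130435 and Q = 2/46 ≈ 0.043478.
Under the Kimura two-parameter model, d = −½ ln(1 − 2P − Q) − ¼ ln(1 − 2Q).
1 − 2P − Q = 0.695652, giving −½ ln(0.695652) = 0.181453.
1 − 2Q = 0.913044, giving −¼ ln(0.913044) = 0.022743.
d = 0.181453 + 0.022743 = 0.204196.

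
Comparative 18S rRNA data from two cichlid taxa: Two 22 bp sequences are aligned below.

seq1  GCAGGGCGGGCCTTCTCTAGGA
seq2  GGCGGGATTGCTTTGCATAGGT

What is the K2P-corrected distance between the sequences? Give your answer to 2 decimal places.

Of 22 sites, 2 differences are transitions and 8 are transversions, so P = 2/22 ≈ 0.090909 and Q = 8/22 ≈ 0.363636.
Under the Kimura two-parameter model, d = −½ ln(1 − 2P − Q) − ¼ ln(1 − 2Q).
1 − 2P − Q = 0.454546, giving −½ ln(0.454546) = 0.394228.
1 − 2Q = 0.272728, giving −¼ ln(0.272728) = 0.324820.
d = 0.394228 + 0.324820 = 0.719048.

0.72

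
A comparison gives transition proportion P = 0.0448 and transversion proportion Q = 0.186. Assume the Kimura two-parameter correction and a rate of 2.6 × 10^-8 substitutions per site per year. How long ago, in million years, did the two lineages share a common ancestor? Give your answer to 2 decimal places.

5.34

Under the Kimura two-parameter model, d = −½ ln(1 − 2P − Q) − ¼ ln(1 − 2Q).
1 − 2P − Q = 0.7244, giving −½ ln(0.7244) = 0.161206.
1 − 2Q = 0.628, giving −¼ ln(0.628) = 0.116304.
d = 0.161206 + 0.116304 = 0.277510.
Under a molecular clock d = 2μt, so t = d/(2μ) = 0.277510 / (2 × 2.6 × 10^-8) = 5.34 million years.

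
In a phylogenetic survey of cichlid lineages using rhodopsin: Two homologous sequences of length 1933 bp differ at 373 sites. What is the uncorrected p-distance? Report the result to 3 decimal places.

0.193

p = 373/1933 = 0.192964… ≈ 0.193 (to 3 d.p.).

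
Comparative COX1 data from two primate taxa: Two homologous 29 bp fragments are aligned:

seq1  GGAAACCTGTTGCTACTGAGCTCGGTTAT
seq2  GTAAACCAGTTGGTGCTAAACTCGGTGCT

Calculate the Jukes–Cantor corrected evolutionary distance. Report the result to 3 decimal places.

0.344

The sequences differ at 8 of 29 sites (2, 8, 13, 15, 18, 20, 27, 28), so p = 8/29 ≈ 0.275862.
d = −(3/4) ln(1 − 4p/3) = −0.75 ln(1 − 0.367816) = −0.75 ln(0.632184)
  = −0.75 × (-0.458575) = 0.343931 substitutions/site.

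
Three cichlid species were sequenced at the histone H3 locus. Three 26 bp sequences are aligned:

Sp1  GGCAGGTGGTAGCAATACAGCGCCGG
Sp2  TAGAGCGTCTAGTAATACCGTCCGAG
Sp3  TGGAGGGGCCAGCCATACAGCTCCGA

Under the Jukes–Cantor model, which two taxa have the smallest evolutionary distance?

Sp1–Sp2: 13/26 differ, p = 0.500, d = 0.824.
Sp1–Sp3: 8/26 differ, p = 0.308, d = 0.396.
Sp2–Sp3: 12/26 differ, p = 0.462, d = 0.717.
The smallest distance is between Sp1 and Sp3.

Sp1 and Sp3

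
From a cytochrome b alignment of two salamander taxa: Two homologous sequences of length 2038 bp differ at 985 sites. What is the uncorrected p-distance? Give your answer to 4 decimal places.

p = 985/2038 = 0.483316… ≈ 0.4833 (to 4 d.p.).

0.4833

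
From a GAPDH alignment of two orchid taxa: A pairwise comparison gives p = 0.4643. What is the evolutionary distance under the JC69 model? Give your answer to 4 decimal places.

d = −(3/4) ln(1 − 4p/3) = −0.75 ln(1 − 0.619067) = −0.75 ln(0.380933)
  = −0.75 × (-0.965132) = 0.723849 substitutions/site.

0.7238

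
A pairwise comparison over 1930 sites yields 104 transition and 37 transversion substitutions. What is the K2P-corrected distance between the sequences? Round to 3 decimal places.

0.078

P = 104/1930 ≈ 0.053886 and Q = 37/1930 ≈ 0.019171.
Under the Kimura two-parameter model, d = −½ ln(1 − 2P − Q) − ¼ ln(1 − 2Q).
1 − 2P − Q = 0.873057, giving −½ ln(0.873057) = 0.067877.
1 − 2Q = 0.961658, giving −¼ ln(0.961658) = 0.009774.
d = 0.067877 + 0.009774 = 0.077651.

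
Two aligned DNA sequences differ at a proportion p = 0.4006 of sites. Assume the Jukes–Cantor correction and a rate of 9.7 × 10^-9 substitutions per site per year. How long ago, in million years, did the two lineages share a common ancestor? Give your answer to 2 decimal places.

d = −(3/4) ln(1 − 4p/3) = −0.75 ln(1 − 0.534133) = −0.75 ln(0.465867)
  = −0.75 × (-0.763855) = 0.572891 substitutions/site.
Under a molecular clock d = 2μt, so t = d/(2μ) = 0.572891 / (2 × 9.7 × 10^-9) = 29.53 million years.

29.53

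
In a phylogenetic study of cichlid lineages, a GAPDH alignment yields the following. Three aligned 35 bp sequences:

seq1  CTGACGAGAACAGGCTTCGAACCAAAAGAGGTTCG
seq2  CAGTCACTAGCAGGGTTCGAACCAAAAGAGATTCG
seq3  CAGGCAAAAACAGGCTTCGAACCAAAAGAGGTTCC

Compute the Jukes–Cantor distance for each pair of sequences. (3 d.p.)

d(seq1,seq2) = 0.273, d(seq1,seq3) = 0.158, d(seq2,seq3) = 0.233

seq1–seq2: 8/35 sites differ → p ≈ 0.228571, d = −0.75 ln(1 − 0.304761) = 0.272625 ≈ 0.273.
seq1–seq3: 5/35 sites differ → p ≈ 0.142857, d = −0.75 ln(1 − 0.190476) = 0.158482 ≈ 0.158.
seq2–seq3: 7/35 sites differ → p = 0.2, d = −0.75 ln(1 − 0.266667) = 0.232617 ≈ 0.233.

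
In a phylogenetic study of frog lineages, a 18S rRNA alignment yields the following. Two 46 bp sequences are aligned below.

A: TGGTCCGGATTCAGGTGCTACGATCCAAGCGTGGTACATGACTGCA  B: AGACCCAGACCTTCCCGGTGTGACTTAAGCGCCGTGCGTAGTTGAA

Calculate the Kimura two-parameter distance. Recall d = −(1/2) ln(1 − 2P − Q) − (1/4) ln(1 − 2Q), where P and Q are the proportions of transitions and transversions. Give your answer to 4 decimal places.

Of 46 sites, 18 differences are transitions and 7 are transversions, so P = 18/46 ≈ 0.391304 and Q = 7/46 ≈ 0.152174.
Under the Kimura two-parameter model, d = −½ ln(1 − 2P − Q) − ¼ ln(1 − 2Q).
1 − 2P − Q = 0.065218, giving −½ ln(0.065218) = 1.365010.
1 − 2Q = 0.695652, giving −¼ ln(0.695652) = 0.090726.
d = 1.365010 + 0.090726 = 1.455736.

1.4557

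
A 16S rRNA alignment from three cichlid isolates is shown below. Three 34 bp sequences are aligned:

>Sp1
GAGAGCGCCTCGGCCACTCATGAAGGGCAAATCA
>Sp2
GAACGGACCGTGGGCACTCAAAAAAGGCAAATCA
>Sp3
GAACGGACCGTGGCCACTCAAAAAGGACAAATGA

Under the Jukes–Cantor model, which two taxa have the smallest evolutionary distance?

Sp1–Sp2: 10/34 differ, p = 0.294, d = 0.373.
Sp1–Sp3: 10/34 differ, p = 0.294, d = 0.373.
Sp2–Sp3: 4/34 differ, p = 0.118, d = 0.128.
The smallest distance is between Sp2 and Sp3.

Sp2 and Sp3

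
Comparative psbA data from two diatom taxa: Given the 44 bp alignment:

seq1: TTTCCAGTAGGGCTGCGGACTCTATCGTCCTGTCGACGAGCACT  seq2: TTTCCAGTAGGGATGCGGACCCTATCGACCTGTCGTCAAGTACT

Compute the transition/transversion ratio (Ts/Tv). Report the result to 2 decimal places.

1.00

Transitions are A↔G and C↔T; transversions are all other mismatches.
Transitions: 3. Transversions: 3.
R = 3/3 = 1.00.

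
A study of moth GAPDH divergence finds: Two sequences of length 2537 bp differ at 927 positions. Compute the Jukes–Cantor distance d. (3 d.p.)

0.501

p = 927/2537 ≈ 0.365392.
d = −(3/4) ln(1 − 4p/3) = −0.75 ln(1 − 0.487189) = −0.75 ln(0.512811)
  = −0.75 × (-0.667848) = 0.500886 substitutions/site.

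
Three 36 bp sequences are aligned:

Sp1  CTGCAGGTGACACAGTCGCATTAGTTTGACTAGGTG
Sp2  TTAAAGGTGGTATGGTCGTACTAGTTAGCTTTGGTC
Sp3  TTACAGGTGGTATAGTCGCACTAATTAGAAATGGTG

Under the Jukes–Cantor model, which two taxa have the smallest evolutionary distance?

Sp1–Sp2: 14/36 differ, p = 0.389, d = 0.548.
Sp1–Sp3: 11/36 differ, p = 0.306, d = 0.392.
Sp2–Sp3: 8/36 differ, p = 0.222, d = 0.264.
The smallest distance is between Sp2 and Sp3.

Sp2 and Sp3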